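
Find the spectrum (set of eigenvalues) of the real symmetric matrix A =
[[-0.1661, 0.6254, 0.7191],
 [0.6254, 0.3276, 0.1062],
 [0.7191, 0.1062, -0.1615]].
sigma(A) ≈ {-1, 0, 1}

A is real symmetric, so its spectrum consists of real eigenvalues. Expanding the characteristic polynomial of the displayed matrix gives
  det(λ I - A) = p(λ) = λ^3 + (0)λ^2 + (-1)λ + (0).
Solving p(λ) = 0 yields eigenvalues ≈ -1, 0, 1. (A is shown rounded to 4 decimals, so these recover the underlying integer eigenvalues to within that precision.)
Verification: the trace of A = 0 equals the sum of eigenvalues 0, and det(A) ≈ -0.0001 matches the eigenvalue product 0.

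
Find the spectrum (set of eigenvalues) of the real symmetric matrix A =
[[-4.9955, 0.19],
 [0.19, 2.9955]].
sigma(A) ≈ {-5, 3}

A is real symmetric, so its spectrum consists of real eigenvalues. Expanding the characteristic polynomial of the displayed matrix gives
  det(λ I - A) = p(λ) = λ^2 + (2)λ + (-15).
Solving p(λ) = 0 yields eigenvalues ≈ -5, 3. (A is shown rounded to 4 decimals, so these recover the underlying integer eigenvalues to within that precision.)
Verification: the trace of A = -2 equals the sum of eigenvalues -2, and det(A) ≈ -15.0001 matches the eigenvalue product -15.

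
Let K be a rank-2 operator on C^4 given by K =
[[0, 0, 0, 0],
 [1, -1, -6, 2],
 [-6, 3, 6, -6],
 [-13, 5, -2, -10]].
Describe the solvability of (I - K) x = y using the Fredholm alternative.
(I - K) is invertible (det(I - K) = -54 ≠ 0), so for every y in C^4 the equation (I - K) x = y has a unique solution.

K has rank 2 and factors as K = U V^T = u1 v1^T + u2 v2^T with u1 = (0, -1, 0, -3), v1 = (3, -1, 2, 2), u2 = (0, 2, -3, -2), v2 = (2, -1, -2, 2) (multiplying out reproduces the displayed K). The nonzero eigenvalues of U V^T coincide with those of the 2 x 2 matrix G = V^T U = [[v1·u1, v1·u2], [v2·u1, v2·u2]] = [[-5, -12], [-5, 0]], and by the Sylvester determinant identity det(I_4 - U V^T) = det(I_2 - V^T U) = det([[6, 12], [5, 1]]) = (6)(1) - (12)(5) = -54. (Direct check: I - K =
[[1, 0, 0, 0],
 [-1, 2, 6, -2],
 [6, -3, -5, 6],
 [13, -5, 2, 11]]
has determinant -54.) The finite-dimensional Fredholm alternative says: either (I - K) is invertible, or ker(I - K) ≠ {0} and then range(I - K) = ker((I - K)^*)^⊥, with dim ker(I - K) = dim ker((I - K)^*). Since det(I - K) ≠ 0, 1 is not an eigenvalue of K and ker(I - K) = {0}, so we are in the first case: for every y there is a unique x = (I - K)^(-1) y. (Explicitly, by the Woodbury identity, (I - U V^T)^(-1) = I + U (I_2 - G)^(-1) V^T.)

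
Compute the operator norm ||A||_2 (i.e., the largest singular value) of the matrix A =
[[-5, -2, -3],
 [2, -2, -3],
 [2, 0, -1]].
||A||_2 ≈ 6.2879 (= sqrt(largest eigenvalue of A^T A))

||A||_2 = sigma_max(A) = sqrt(lambda_max(A^T A)). Form the symmetric matrix M = A^T A =
[[33, 6, 7],
 [6, 8, 12],
 [7, 12, 19]].
Its characteristic polynomial (trace, sum of principal 2x2 minors, determinant of M give the coefficients) is
  p(λ) = det(λ I - M) = λ^3 - 60λ^2 + 814λ - 196.
No integer candidate from the rational root theorem (±divisors of 196) is a root, so the roots are irrational. The cubic discriminant is Δ = 229859312 > 0, so there are three distinct real roots. p(0) = -196 and p(1) = 559 have opposite signs, so a root lies in (0, 1); Newton's method refines it to λ ≈ 0.2452. p(20) = 84 and p(21) = -301 have opposite signs, so a root lies in (20, 21); Newton's method refines it to λ ≈ 20.2176. p(39) = -391 and p(40) = 364 have opposite signs, so a root lies in (39, 40); Newton's method refines it to λ ≈ 39.5372. Check (Vieta): the three roots sum to 60, matching tr M = 60.
So the eigenvalues of A^T A are ≈ 0.2452, 20.2176, 39.5372 (all ≥ 0, as they must be for A^T A). The largest is λ_max ≈ 39.5372, hence ||A||_2 = sqrt(λ_max) ≈ 6.2879.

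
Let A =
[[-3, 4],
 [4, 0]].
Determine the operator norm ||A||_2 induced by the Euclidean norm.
||A||_2 = sqrt((41 + sqrt(657))/2) ≈ 5.772 (= sqrt(largest eigenvalue of A^T A))

||A||_2 = sigma_max(A) = sqrt(lambda_max(A^T A)). Form the symmetric matrix M = A^T A =
[[25, -12],
 [-12, 16]].
Its characteristic polynomial (trace, determinant of M give the coefficients) is
  p(λ) = det(λ I - M) = λ^2 - 41λ + 256.
For λ^2 - 41λ + 256 the discriminant is 657. It is nonnegative but not a perfect square, so the roots are real and irrational: λ = (41 ± sqrt(657))/2 ≈ 33.316, 7.684.
So the eigenvalues of A^T A are ≈ 7.684, 33.316 (all ≥ 0, as they must be for A^T A). The largest is λ_max = (41 + sqrt(657))/2 ≈ 33.316, hence ||A||_2 = sqrt(λ_max) = sqrt((41 + sqrt(657))/2) ≈ 5.772.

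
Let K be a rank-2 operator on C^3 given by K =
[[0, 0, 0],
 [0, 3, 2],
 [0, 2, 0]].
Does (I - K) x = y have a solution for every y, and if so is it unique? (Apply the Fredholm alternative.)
(I - K) is invertible (det(I - K) = -6 ≠ 0), so for every y in C^3 the equation (I - K) x = y has a unique solution.

K has rank 2 and factors as K = U V^T = u1 v1^T + u2 v2^T with u1 = (0, -1, -1), v1 = (0, -3, -2), u2 = (0, 0, -1), v2 = (0, 1, 2) (multiplying out reproduces the displayed K). The nonzero eigenvalues of U V^T coincide with those of the 2 x 2 matrix G = V^T U = [[v1·u1, v1·u2], [v2·u1, v2·u2]] = [[5, 2], [-3, -2]], and by the Sylvester determinant identity det(I_3 - U V^T) = det(I_2 - V^T U) = det([[-4, -2], [3, 3]]) = (-4)(3) - (-2)(3) = -6. (Direct check: I - K =
[[1, 0, 0],
 [0, -2, -2],
 [0, -2, 1]]
has determinant -6.) The finite-dimensional Fredholm alternative says: either (I - K) is invertible, or ker(I - K) ≠ {0} and then range(I - K) = ker((I - K)^*)^⊥, with dim ker(I - K) = dim ker((I - K)^*). Since det(I - K) ≠ 0, 1 is not an eigenvalue of K and ker(I - K) = {0}, so we are in the first case: for every y there is a unique x = (I - K)^(-1) y. (Explicitly, by the Woodbury identity, (I - U V^T)^(-1) = I + U (I_2 - G)^(-1) V^T.)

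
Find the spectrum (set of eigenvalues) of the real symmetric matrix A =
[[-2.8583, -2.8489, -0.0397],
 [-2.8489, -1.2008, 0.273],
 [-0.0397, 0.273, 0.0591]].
sigma(A) ≈ {-5, 0, 1}

A is real symmetric, so its spectrum consists of real eigenvalues. Expanding the characteristic polynomial of the displayed matrix gives
  det(λ I - A) = p(λ) = λ^3 + (4)λ^2 + (-5)λ + (0).
Solving p(λ) = 0 yields eigenvalues ≈ -5, 0, 1. (A is shown rounded to 4 decimals, so these recover the underlying integer eigenvalues to within that precision.)
Verification: the trace of A = -4 equals the sum of eigenvalues -4, and det(A) ≈ -0.0002 matches the eigenvalue product 0.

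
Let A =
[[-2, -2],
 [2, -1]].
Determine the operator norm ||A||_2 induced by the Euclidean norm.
||A||_2 = 3 (= sqrt(largest eigenvalue of A^T A))

||A||_2 = sigma_max(A) = sqrt(lambda_max(A^T A)). Form the symmetric matrix M = A^T A =
[[8, 2],
 [2, 5]].
Its characteristic polynomial (trace, determinant of M give the coefficients) is
  p(λ) = det(λ I - M) = λ^2 - 13λ + 36.
For λ^2 - 13λ + 36 the discriminant is 25. It is a perfect square (5^2), so the roots are rational: λ = (13 ± 5)/2 = 9, 4.
So the eigenvalues of A^T A are ≈ 4, 9 (all ≥ 0, as they must be for A^T A). The largest is λ_max = 9, hence ||A||_2 = sqrt(λ_max) = 3.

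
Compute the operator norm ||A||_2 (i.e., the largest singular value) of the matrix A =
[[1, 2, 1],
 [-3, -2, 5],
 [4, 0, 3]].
||A||_2 ≈ 6.2182 (= sqrt(largest eigenvalue of A^T A))

||A||_2 = sigma_max(A) = sqrt(lambda_max(A^T A)). Form the symmetric matrix M = A^T A =
[[26, 8, -2],
 [8, 8, -8],
 [-2, -8, 35]].
Its characteristic polynomial (trace, sum of principal 2x2 minors, determinant of M give the coefficients) is
  p(λ) = det(λ I - M) = λ^3 - 69λ^2 + 1266λ - 3600.
No integer candidate from the rational root theorem (±divisors of 3600) is a root, so the roots are irrational. The cubic discriminant is Δ = 94454532 > 0, so there are three distinct real roots. p(3) = -396 and p(4) = 424 have opposite signs, so a root lies in (3, 4); Newton's method refines it to λ ≈ 3.4652. p(26) = 248 and p(27) = -36 have opposite signs, so a root lies in (26, 27); Newton's method refines it to λ ≈ 26.8689. p(38) = -256 and p(39) = 144 have opposite signs, so a root lies in (38, 39); Newton's method refines it to λ ≈ 38.666. Check (Vieta): the three roots sum to 69, matching tr M = 69.
So the eigenvalues of A^T A are ≈ 3.4652, 26.8689, 38.666 (all ≥ 0, as they must be for A^T A). The largest is λ_max ≈ 38.666, hence ||A||_2 = sqrt(λ_max) ≈ 6.2182.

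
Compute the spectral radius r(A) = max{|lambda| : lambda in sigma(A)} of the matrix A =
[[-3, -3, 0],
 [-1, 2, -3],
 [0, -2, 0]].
r(A) ≈ 3.9504

The eigenvalues of A are the roots of its characteristic polynomial. With M = A (coefficients from the trace, the sum of principal 2x2 minors, and det A):
  p(λ) = det(λ I - M) = λ^3 + λ^2 - 15λ - 18.
No integer candidate from the rational root theorem (±divisors of 18) is a root, so the roots are irrational. The cubic discriminant is Δ = 9909 > 0, so there are three distinct real roots. p(-4) = -6 and p(-3) = 9 have opposite signs, so a root lies in (-4, -3); Newton's method refines it to λ ≈ -3.7283. p(-2) = 8 and p(-1) = -3 have opposite signs, so a root lies in (-2, -1); Newton's method refines it to λ ≈ -1.2221. p(3) = -27 and p(4) = 2 have opposite signs, so a root lies in (3, 4); Newton's method refines it to λ ≈ 3.9504. Check (Vieta): the three roots sum to -1, matching tr M = -1.
Thus the eigenvalues (to 4 decimals) are -3.7283 (modulus 3.7283); -1.2221 (modulus 1.2221); 3.9504 (modulus 3.9504). The spectral radius is the largest modulus: r(A) ≈ 3.9504. (Cross-check: r(A) ≤ ||A||_2 ≈ 4.734; equality holds whenever A is normal, though it can also hold for some non-normal A.)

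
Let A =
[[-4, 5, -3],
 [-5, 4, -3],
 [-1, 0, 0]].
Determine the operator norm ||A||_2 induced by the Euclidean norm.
||A||_2 ≈ 9.9705 (= sqrt(largest eigenvalue of A^T A))

||A||_2 = sigma_max(A) = sqrt(lambda_max(A^T A)). Form the symmetric matrix M = A^T A =
[[42, -40, 27],
 [-40, 41, -27],
 [27, -27, 18]].
Its characteristic polynomial (trace, sum of principal 2x2 minors, determinant of M give the coefficients) is
  p(λ) = det(λ I - M) = λ^3 - 101λ^2 + 158λ - 9.
No integer candidate from the rational root theorem (±divisors of 9) is a root, so the roots are irrational. The cubic discriminant is Δ = 204372689 > 0, so there are three distinct real roots. p(0) = -9 and p(1) = 49 have opposite signs, so a root lies in (0, 1); Newton's method refines it to λ ≈ 0.0592. p(1) = 49 and p(2) = -89 have opposite signs, so a root lies in (1, 2); Newton's method refines it to λ ≈ 1.5292. p(99) = -3969 and p(100) = 5791 have opposite signs, so a root lies in (99, 100); Newton's method refines it to λ ≈ 99.4116. Check (Vieta): the three roots sum to 101, matching tr M = 101.
So the eigenvalues of A^T A are ≈ 0.0592, 1.5292, 99.4116 (all ≥ 0, as they must be for A^T A). The largest is λ_max ≈ 99.4116, hence ||A||_2 = sqrt(λ_max) ≈ 9.9705.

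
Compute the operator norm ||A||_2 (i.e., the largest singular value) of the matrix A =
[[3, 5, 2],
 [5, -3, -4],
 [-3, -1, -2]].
||A||_2 = sqrt((58 + sqrt(2660))/2) ≈ 7.4019 (= sqrt(largest eigenvalue of A^T A))

||A||_2 = sigma_max(A) = sqrt(lambda_max(A^T A)). Form the symmetric matrix M = A^T A =
[[43, 3, -8],
 [3, 35, 24],
 [-8, 24, 24]].
Its characteristic polynomial (trace, sum of principal 2x2 minors, determinant of M give the coefficients) is
  p(λ) = det(λ I - M) = λ^3 - 102λ^2 + 2728λ - 7744.
By the rational root theorem any rational root is an integer divisor of 7744. Testing λ = 44: p(44) = 85184 - 197472 + 120032 - 7744 = 0, so λ = 44 is a root. Dividing out (λ - 44) leaves p(λ) = (λ - 44)(λ^2 - 58λ + 176). For λ^2 - 58λ + 176 the discriminant is 2660. It is nonnegative but not a perfect square, so the roots are real and irrational: λ = (58 ± sqrt(2660))/2 ≈ 54.7876, 3.2124.
So the eigenvalues of A^T A are ≈ 3.2124, 44, 54.7876 (all ≥ 0, as they must be for A^T A). The largest is λ_max = (58 + sqrt(2660))/2 ≈ 54.7876, hence ||A||_2 = sqrt(λ_max) = sqrt((58 + sqrt(2660))/2) ≈ 7.4019.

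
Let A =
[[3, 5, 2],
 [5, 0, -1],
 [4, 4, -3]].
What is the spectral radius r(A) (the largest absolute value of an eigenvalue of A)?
r(A) ≈ 7.2619

The eigenvalues of A are the roots of its characteristic polynomial. With M = A (coefficients from the trace, the sum of principal 2x2 minors, and det A):
  p(λ) = det(λ I - M) = λ^3 - 38λ - 107.
No integer candidate from the rational root theorem (±divisors of 107) is a root, so the roots are irrational. The cubic discriminant is Δ = -89635 < 0, so there is one real root and a complex-conjugate pair. p(7) = -30 and p(8) = 101 have opposite signs, so a root lies in (7, 8); Newton's method refines it to λ ≈ 7.2619. Dividing out (λ - (7.2619)) leaves approximately λ^2 + 7.2619λ + 14.7345. For λ^2 + 7.2619λ + 14.7345 the discriminant is -6.2036. It is negative, so the remaining roots are the complex-conjugate pair λ ≈ -3.6309 ± 1.2453i. Their product equals the constant term, so |λ|^2 ≈ 14.7345 and |λ| ≈ 3.8386.
Thus the eigenvalues (to 4 decimals) are 7.2619 (modulus 7.2619); -3.6309 ± 1.2453i (modulus 3.8386). The spectral radius is the largest modulus: r(A) ≈ 7.2619. (Cross-check: r(A) ≤ ||A||_2 ≈ 8.8475; equality holds whenever A is normal, though it can also hold for some non-normal A.)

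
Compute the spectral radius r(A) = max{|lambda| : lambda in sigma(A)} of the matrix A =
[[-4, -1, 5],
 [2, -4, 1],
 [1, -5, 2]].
r(A) ≈ 6.0771

The eigenvalues of A are the roots of its characteristic polynomial. With M = A (coefficients from the trace, the sum of principal 2x2 minors, and det A):
  p(λ) = det(λ I - M) = λ^3 + 6λ^2 + 2λ + 15.
No integer candidate from the rational root theorem (±divisors of 15) is a root, so the roots are irrational. The cubic discriminant is Δ = -15683 < 0, so there is one real root and a complex-conjugate pair. p(-7) = -48 and p(-6) = 3 have opposite signs, so a root lies in (-7, -6); Newton's method refines it to λ ≈ -6.0771. Dividing out (λ - (-6.0771)) leaves approximately λ^2 - 0.0771λ + 2.4683. For λ^2 - 0.0771λ + 2.4683 the discriminant is -9.8673. It is negative, so the remaining roots are the complex-conjugate pair λ ≈ 0.0385 ± 1.5706i. Their product equals the constant term, so |λ|^2 ≈ 2.4683 and |λ| ≈ 1.5711.
Thus the eigenvalues (to 4 decimals) are -6.0771 (modulus 6.0771); 0.0385 ± 1.5706i (modulus 1.5711). The spectral radius is the largest modulus: r(A) ≈ 6.0771. (Cross-check: r(A) ≤ ||A||_2 ≈ 7.4903; equality holds whenever A is normal, though it can also hold for some non-normal A.)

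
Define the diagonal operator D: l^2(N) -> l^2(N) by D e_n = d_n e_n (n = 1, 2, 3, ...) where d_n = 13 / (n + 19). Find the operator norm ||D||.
||D|| = 13/20 (attained at n = 1)

For D diagonal, ||D|| = sup_n |d_n| = sup_n 13/(n + 19). This is positive and strictly decreasing in n, so the supremum is attained at n = 1: d_1 = 13/(1 + 19) = 13/20. Hence ||D|| = 13/20.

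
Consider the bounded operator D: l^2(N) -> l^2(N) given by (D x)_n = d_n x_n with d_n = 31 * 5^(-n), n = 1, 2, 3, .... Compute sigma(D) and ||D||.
sigma(D) = {31 * 5^(-n) : n ≥ 1} ∪ {0}; ||D|| = 31/5

A bounded diagonal operator on l^2 with diagonal entries d_n has spectrum equal to the closure of {d_n : n ≥ 1}: every d_n is an eigenvalue (with eigenvector e_n), so {d_n} ⊂ sigma(D); the spectrum is closed, so its closure is too; and for lambda not in the closure, (D - lambda I) has bounded inverse (the diagonal entries 1/(d_n - lambda) are bounded). For our sequence d_n = 31 * 5^(-n), n = 1, 2, 3, ...:
  - {d_n} = {31 * 5^(-n) : n ≥ 1}; the only limit point is 0
  - closure = {31 * 5^(-n) : n ≥ 1} ∪ {0}
For the norm: a diagonal operator has ||D|| = sup_n |d_n|. Here d_n = 31 * 5^(-n) is positive and decreasing, so sup_n |d_n| = d_1 = 31/5. So ||D|| = 31/5.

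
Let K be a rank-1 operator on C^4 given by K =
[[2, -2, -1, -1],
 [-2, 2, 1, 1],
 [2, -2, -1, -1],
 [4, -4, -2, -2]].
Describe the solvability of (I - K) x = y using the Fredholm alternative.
(I - K) is singular (det(I - K) = 0, i.e. 1 ∈ sigma(K)). (I - K) x = y is solvable iff y ⊥ ker((I - K)^*) = span{(2, -2, -1, -1)}, i.e. iff 2y_1 - 2y_2 - y_3 - y_4 = 0. When solvable, the solutions are x = y + c·(1, -1, 1, 2), c arbitrary (ker(I - K) = span{(1, -1, 1, 2)}, dimension 1).

K has rank 1, so it is an outer product K = u v^T: every row of K is a multiple of one row vector. Reading off the entries, u = (1, -1, 1, 2) and v = (2, -2, -1, -1) (row i of K equals u_i·v^T). A rank-one matrix u v^T satisfies K u = u (v·u) and kills the (3)-dimensional subspace v^⊥, so its characteristic polynomial is lambda^3 (lambda - v·u) with v·u = tr K = 1. Hence the eigenvalues of I - K are 1 (multiplicity 3) and 1 - (1) = 0, so det(I - K) = 0. (Direct check: I - K =
[[-1, 2, 1, 1],
 [2, -1, -1, -1],
 [-2, 2, 2, 1],
 [-4, 4, 2, 3]]
has determinant 0.) So 1 is an eigenvalue of K and (I - K) is not invertible. The finite-dimensional Fredholm alternative says: either (I - K) is invertible, or ker(I - K) ≠ {0} and then range(I - K) = ker((I - K)^*)^⊥, with dim ker(I - K) = dim ker((I - K)^*). We are in the second case, so we need both kernels. Kernel of I - K: (I - K) u = u - u (v·u) = u - u = 0, so ker(I - K) = span{u} = span{(1, -1, 1, 2)} (it is exactly 1-dimensional because rank(I - K) = 3). Kernel of the adjoint: K is real, so (I - K)^* = I - K^T = I - v u^T, and (I - v u^T) v = v - v (u·v) = 0; hence ker((I - K)^*) = span{v} = span{(2, -2, -1, -1)}. Therefore (I - K) x = y is solvable iff <y, v> = 0, i.e. iff 2y_1 - 2y_2 - y_3 - y_4 = 0. When this holds, K y = u (v·y) = 0, so (I - K) y = y and x = y is a particular solution; the full solution set is the line x = y + c·u = y + c·(1, -1, 1, 2), c ∈ C.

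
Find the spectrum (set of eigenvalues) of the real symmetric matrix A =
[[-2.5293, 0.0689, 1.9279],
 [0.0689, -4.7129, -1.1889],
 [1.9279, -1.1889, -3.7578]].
sigma(A) ≈ {-6, -4, -1}

A is real symmetric, so its spectrum consists of real eigenvalues. Expanding the characteristic polynomial of the displayed matrix gives
  det(λ I - A) = p(λ) = λ^3 + (11)λ^2 + (34)λ + (24).
Solving p(λ) = 0 yields eigenvalues ≈ -6, -4, -1. (A is shown rounded to 4 decimals, so these recover the underlying integer eigenvalues to within that precision.)
Verification: the trace of A = -11 equals the sum of eigenvalues -11, and det(A) ≈ -24.0002 matches the eigenvalue product -24.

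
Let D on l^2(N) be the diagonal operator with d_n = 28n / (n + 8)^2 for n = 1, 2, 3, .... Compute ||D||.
||D|| = 7/8 (attained at n = 8)

For D diagonal, ||D|| = sup_n |d_n|. Treat f(x) = 28x / (x + 8)^2 for real x > 0. By the quotient rule, f'(x) = 28(8 - x)/(x + 8)^3, which is positive for x < 8 and negative for x > 8. So f has a unique maximum at x = 8, and since 8 is a positive integer, the supremum over n ≥ 1 is attained at n = 8: d_8 = 28·8/(8 + 8)^2 = 28·8/256 = 7/8. Hence ||D|| = 7/8.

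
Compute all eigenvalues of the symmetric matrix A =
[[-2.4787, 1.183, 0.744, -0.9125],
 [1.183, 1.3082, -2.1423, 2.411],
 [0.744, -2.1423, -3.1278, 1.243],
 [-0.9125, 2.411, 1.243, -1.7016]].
sigma(A) ≈ {-6, -2, -1, 3}

A is real symmetric, so its spectrum consists of real eigenvalues. Expanding the characteristic polynomial of the displayed matrix gives
  det(λ I - A) = p(λ) = λ^4 + (6)λ^3 + (-7)λ^2 + (-48.0012)λ + (-36).
Solving p(λ) = 0 yields eigenvalues ≈ -6, -2, -1, 3. (A is shown rounded to 4 decimals, so these recover the underlying integer eigenvalues to within that precision.)
Verification: the trace of A = -6 equals the sum of eigenvalues -6, and det(A) ≈ -36.0001 matches the eigenvalue product -36.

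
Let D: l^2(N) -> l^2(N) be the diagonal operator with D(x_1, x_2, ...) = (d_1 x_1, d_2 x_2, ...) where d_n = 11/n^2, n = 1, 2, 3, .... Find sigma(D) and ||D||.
sigma(D) = {11/n^2 : n ≥ 1} ∪ {0}; ||D|| = 11

A bounded diagonal operator on l^2 with diagonal entries d_n has spectrum equal to the closure of {d_n : n ≥ 1}: every d_n is an eigenvalue (with eigenvector e_n), so {d_n} ⊂ sigma(D); the spectrum is closed, so its closure is too; and for lambda not in the closure, (D - lambda I) has bounded inverse (the diagonal entries 1/(d_n - lambda) are bounded). For our sequence d_n = 11/n^2, n = 1, 2, 3, ...:
  - {d_n} = {11/n^2 : n ≥ 1}; the only limit point is 0
  - closure = {11/n^2 : n ≥ 1} ∪ {0}
For the norm: a diagonal operator has ||D|| = sup_n |d_n|. Here d_n = 11/n^2 is positive and decreasing, so sup_n |d_n| = d_1 = 11. So ||D|| = 11.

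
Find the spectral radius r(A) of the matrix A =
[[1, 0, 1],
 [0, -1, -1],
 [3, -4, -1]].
r(A) = (1 + sqrt(33))/2 ≈ 3.3723

The eigenvalues of A are the roots of its characteristic polynomial. With M = A (coefficients from the trace, the sum of principal 2x2 minors, and det A):
  p(λ) = det(λ I - M) = λ^3 + λ^2 - 8λ.
The constant term is 0, so λ = 0 is a root. Dividing out λ leaves p(λ) = λ(λ^2 + λ - 8). For λ^2 + λ - 8 the discriminant is 33. It is nonnegative but not a perfect square, so the roots are real and irrational: λ = (-1 ± sqrt(33))/2 ≈ 2.3723, -3.3723.
Thus the eigenvalues (to 4 decimals) are 2.3723 (modulus 2.3723); -3.3723 (modulus 3.3723); 0 (modulus 0). The spectral radius is the largest modulus: r(A) = (1 + sqrt(33))/2 ≈ 3.3723. (Cross-check: r(A) ≤ ||A||_2 ≈ 5.2081; equality holds whenever A is normal, though it can also hold for some non-normal A.)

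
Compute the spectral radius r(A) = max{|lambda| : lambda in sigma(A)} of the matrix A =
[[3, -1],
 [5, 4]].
r(A) = sqrt(17) ≈ 4.1231

The eigenvalues of A are the roots of its characteristic polynomial. With M = A (coefficients from the trace and determinant):
  p(λ) = det(λ I - M) = λ^2 - 7λ + 17.
For λ^2 - 7λ + 17 the discriminant is -19. It is negative, so the roots are the complex-conjugate pair λ = 7/2 ± (sqrt(19)/2) i ≈ 3.5 ± 2.1794i. For a conjugate pair the product of the roots equals the constant term, so |λ|^2 = 17 and |λ| = sqrt(17) ≈ 4.1231.
Thus the eigenvalues (to 4 decimals) are 3.5 ± 2.1794i (modulus 4.1231). The spectral radius is the largest modulus: r(A) = sqrt(17) ≈ 4.1231. (Cross-check: r(A) ≤ ||A||_2 ≈ 6.6713; equality holds whenever A is normal, though it can also hold for some non-normal A.)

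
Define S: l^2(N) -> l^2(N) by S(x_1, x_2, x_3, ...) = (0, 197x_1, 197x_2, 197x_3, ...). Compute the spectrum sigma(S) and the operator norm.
sigma(S) = closed disk {z in C : |z| ≤ 197}; ||S|| = 197

Note S = 197·U where U is the unit right shift (U x)_k = x_{k-1} (with x_0 := 0); so ||S|| = 197||U|| and sigma(S) = 197·sigma(U). ||S x||^2 = sum_{k≥1} |197x_k|^2 = 38809||x||^2, so ||S|| = 197 and sigma(S) ⊂ {|z| ≤ 197}. For any |lambda| < 197, the equation (S - lambda I) x = 0 forces x_1 = 0, then 197x_k = lambda x_{k+1} ⇒ x = 0, so S has no eigenvalues. But (S - lambda I) is not surjective for |lambda| < 197: solving (S - lambda I) x = e_1 would require x_n proportional to (lambda/197)^(-n), which is not in l^2. So every |lambda| < 197 lies in the residual spectrum. The boundary |lambda| = 197 is in the approximate point spectrum (the spectrum is closed). Hence sigma(S) is the closed disk of radius 197.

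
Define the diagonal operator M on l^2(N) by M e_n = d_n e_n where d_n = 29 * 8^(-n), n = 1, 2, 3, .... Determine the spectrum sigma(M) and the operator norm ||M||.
sigma(M) = {29 * 8^(-n) : n ≥ 1} ∪ {0}; ||M|| = 29/8

A bounded diagonal operator on l^2 with diagonal entries d_n has spectrum equal to the closure of {d_n : n ≥ 1}: every d_n is an eigenvalue (with eigenvector e_n), so {d_n} ⊂ sigma(M); the spectrum is closed, so its closure is too; and for lambda not in the closure, (M - lambda I) has bounded inverse (the diagonal entries 1/(d_n - lambda) are bounded). For our sequence d_n = 29 * 8^(-n), n = 1, 2, 3, ...:
  - {d_n} = {29 * 8^(-n) : n ≥ 1}; the only limit point is 0
  - closure = {29 * 8^(-n) : n ≥ 1} ∪ {0}
For the norm: a diagonal operator has ||M|| = sup_n |d_n|. Here d_n = 29 * 8^(-n) is positive and decreasing, so sup_n |d_n| = d_1 = 29/8. So ||M|| = 29/8.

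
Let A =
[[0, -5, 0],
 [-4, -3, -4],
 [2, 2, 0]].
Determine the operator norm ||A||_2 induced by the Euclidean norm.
||A||_2 ≈ 7.4912 (= sqrt(largest eigenvalue of A^T A))

||A||_2 = sigma_max(A) = sqrt(lambda_max(A^T A)). Form the symmetric matrix M = A^T A =
[[20, 16, 16],
 [16, 38, 12],
 [16, 12, 16]].
Its characteristic polynomial (trace, sum of principal 2x2 minors, determinant of M give the coefficients) is
  p(λ) = det(λ I - M) = λ^3 - 74λ^2 + 1032λ - 1600.
No integer candidate from the rational root theorem (±divisors of 1600) is a root, so the roots are irrational. The cubic discriminant is Δ = 972497152 > 0, so there are three distinct real roots. p(1) = -641 and p(2) = 176 have opposite signs, so a root lies in (1, 2); Newton's method refines it to λ ≈ 1.7696. p(16) = 64 and p(17) = -529 have opposite signs, so a root lies in (16, 17); Newton's method refines it to λ ≈ 16.1121. p(56) = -256 and p(57) = 1991 have opposite signs, so a root lies in (56, 57); Newton's method refines it to λ ≈ 56.1183. Check (Vieta): the three roots sum to 74, matching tr M = 74.
So the eigenvalues of A^T A are ≈ 1.7696, 16.1121, 56.1183 (all ≥ 0, as they must be for A^T A). The largest is λ_max ≈ 56.1183, hence ||A||_2 = sqrt(λ_max) ≈ 7.4912.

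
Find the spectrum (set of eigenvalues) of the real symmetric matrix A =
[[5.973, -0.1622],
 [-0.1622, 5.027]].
sigma(A) ≈ {5, 6}

A is real symmetric, so its spectrum consists of real eigenvalues. Expanding the characteristic polynomial of the displayed matrix gives
  det(λ I - A) = p(λ) = λ^2 + (-11)λ + (30).
Solving p(λ) = 0 yields eigenvalues ≈ 5, 6. (A is shown rounded to 4 decimals, so these recover the underlying integer eigenvalues to within that precision.)
Verification: the trace of A = 11 equals the sum of eigenvalues 11, and det(A) ≈ 30.0000 matches the eigenvalue product 30.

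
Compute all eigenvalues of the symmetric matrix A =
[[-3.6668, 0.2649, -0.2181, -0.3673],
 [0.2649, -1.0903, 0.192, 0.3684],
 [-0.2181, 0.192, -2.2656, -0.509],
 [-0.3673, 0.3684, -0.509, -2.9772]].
sigma(A) ≈ {-4, -3, -2, -1}

A is real symmetric, so its spectrum consists of real eigenvalues. Expanding the characteristic polynomial of the displayed matrix gives
  det(λ I - A) = p(λ) = λ^4 + (10)λ^3 + (35)λ^2 + (49.9984)λ + (23.9988).
Solving p(λ) = 0 yields eigenvalues ≈ -4, -3, -2, -1. (A is shown rounded to 4 decimals, so these recover the underlying integer eigenvalues to within that precision.)
Verification: the trace of A = -10 equals the sum of eigenvalues -10, and det(A) ≈ 23.9988 matches the eigenvalue product 24.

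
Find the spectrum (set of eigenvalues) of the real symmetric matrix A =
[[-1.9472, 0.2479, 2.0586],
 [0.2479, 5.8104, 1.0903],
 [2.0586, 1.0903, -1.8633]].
sigma(A) ≈ {-4, 0, 6}

A is real symmetric, so its spectrum consists of real eigenvalues. Expanding the characteristic polynomial of the displayed matrix gives
  det(λ I - A) = p(λ) = λ^3 + (-2)λ^2 + (-24)λ + (0).
Solving p(λ) = 0 yields eigenvalues ≈ -4, 0, 6. (A is shown rounded to 4 decimals, so these recover the underlying integer eigenvalues to within that precision.)
Verification: the trace of A = 2 equals the sum of eigenvalues 2, and det(A) ≈ -0.0000 matches the eigenvalue product 0.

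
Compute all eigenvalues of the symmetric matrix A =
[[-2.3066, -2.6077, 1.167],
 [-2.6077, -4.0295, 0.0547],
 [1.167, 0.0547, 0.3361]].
sigma(A) ≈ {-6, -1, 1}

A is real symmetric, so its spectrum consists of real eigenvalues. Expanding the characteristic polynomial of the displayed matrix gives
  det(λ I - A) = p(λ) = λ^3 + (6)λ^2 + (-1)λ + (-6).
Solving p(λ) = 0 yields eigenvalues ≈ -6, -1, 1. (A is shown rounded to 4 decimals, so these recover the underlying integer eigenvalues to within that precision.)
Verification: the trace of A = -6 equals the sum of eigenvalues -6, and det(A) ≈ 6.0001 matches the eigenvalue product 6.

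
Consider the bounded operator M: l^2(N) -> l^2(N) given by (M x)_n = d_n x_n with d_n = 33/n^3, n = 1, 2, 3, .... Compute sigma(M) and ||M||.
sigma(M) = {33/n^3 : n ≥ 1} ∪ {0}; ||M|| = 33

A bounded diagonal operator on l^2 with diagonal entries d_n has spectrum equal to the closure of {d_n : n ≥ 1}: every d_n is an eigenvalue (with eigenvector e_n), so {d_n} ⊂ sigma(M); the spectrum is closed, so its closure is too; and for lambda not in the closure, (M - lambda I) has bounded inverse (the diagonal entries 1/(d_n - lambda) are bounded). For our sequence d_n = 33/n^3, n = 1, 2, 3, ...:
  - {d_n} = {33/n^3 : n ≥ 1}; the only limit point is 0
  - closure = {33/n^3 : n ≥ 1} ∪ {0}
For the norm: a diagonal operator has ||M|| = sup_n |d_n|. Here d_n = 33/n^3 is positive and decreasing, so sup_n |d_n| = d_1 = 33. So ||M|| = 33.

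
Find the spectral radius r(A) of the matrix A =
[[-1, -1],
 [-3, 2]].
r(A) = (1 + sqrt(21))/2 ≈ 2.7913

The eigenvalues of A are the roots of its characteristic polynomial. With M = A (coefficients from the trace and determinant):
  p(λ) = det(λ I - M) = λ^2 - λ - 5.
For λ^2 - λ - 5 the discriminant is 21. It is nonnegative but not a perfect square, so the roots are real and irrational: λ = (1 ± sqrt(21))/2 ≈ 2.7913, -1.7913.
Thus the eigenvalues (to 4 decimals) are 2.7913 (modulus 2.7913); -1.7913 (modulus 1.7913). The spectral radius is the largest modulus: r(A) = (1 + sqrt(21))/2 ≈ 2.7913. (Cross-check: r(A) ≤ ||A||_2 ≈ 3.618; equality holds whenever A is normal, though it can also hold for some non-normal A.)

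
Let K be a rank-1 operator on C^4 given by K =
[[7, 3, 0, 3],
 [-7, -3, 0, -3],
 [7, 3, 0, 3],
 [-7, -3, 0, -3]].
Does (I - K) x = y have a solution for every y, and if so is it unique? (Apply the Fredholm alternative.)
(I - K) is singular (det(I - K) = 0, i.e. 1 ∈ sigma(K)). (I - K) x = y is solvable iff y ⊥ ker((I - K)^*) = span{(7, 3, 0, 3)}, i.e. iff 7y_1 + 3y_2 + 3y_4 = 0. When solvable, the solutions are x = y + c·(1, -1, 1, -1), c arbitrary (ker(I - K) = span{(1, -1, 1, -1)}, dimension 1).

K has rank 1, so it is an outer product K = u v^T: every row of K is a multiple of one row vector. Reading off the entries, u = (1, -1, 1, -1) and v = (7, 3, 0, 3) (row i of K equals u_i·v^T). A rank-one matrix u v^T satisfies K u = u (v·u) and kills the (3)-dimensional subspace v^⊥, so its characteristic polynomial is lambda^3 (lambda - v·u) with v·u = tr K = 1. Hence the eigenvalues of I - K are 1 (multiplicity 3) and 1 - (1) = 0, so det(I - K) = 0. (Direct check: I - K =
[[-6, -3, 0, -3],
 [7, 4, 0, 3],
 [-7, -3, 1, -3],
 [7, 3, 0, 4]]
has determinant 0.) So 1 is an eigenvalue of K and (I - K) is not invertible. The finite-dimensional Fredholm alternative says: either (I - K) is invertible, or ker(I - K) ≠ {0} and then range(I - K) = ker((I - K)^*)^⊥, with dim ker(I - K) = dim ker((I - K)^*). We are in the second case, so we need both kernels. Kernel of I - K: (I - K) u = u - u (v·u) = u - u = 0, so ker(I - K) = span{u} = span{(1, -1, 1, -1)} (it is exactly 1-dimensional because rank(I - K) = 3). Kernel of the adjoint: K is real, so (I - K)^* = I - K^T = I - v u^T, and (I - v u^T) v = v - v (u·v) = 0; hence ker((I - K)^*) = span{v} = span{(7, 3, 0, 3)}. Therefore (I - K) x = y is solvable iff <y, v> = 0, i.e. iff 7y_1 + 3y_2 + 3y_4 = 0. When this holds, K y = u (v·y) = 0, so (I - K) y = y and x = y is a particular solution; the full solution set is the line x = y + c·u = y + c·(1, -1, 1, -1), c ∈ C.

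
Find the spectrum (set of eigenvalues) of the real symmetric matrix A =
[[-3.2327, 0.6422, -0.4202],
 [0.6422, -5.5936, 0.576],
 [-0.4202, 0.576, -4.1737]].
sigma(A) ≈ {-6, -4, -3}

A is real symmetric, so its spectrum consists of real eigenvalues. Expanding the characteristic polynomial of the displayed matrix gives
  det(λ I - A) = p(λ) = λ^3 + (13)λ^2 + (54)λ + (72).
Solving p(λ) = 0 yields eigenvalues ≈ -6, -4, -3. (A is shown rounded to 4 decimals, so these recover the underlying integer eigenvalues to within that precision.)
Verification: the trace of A = -13 equals the sum of eigenvalues -13, and det(A) ≈ -72.0000 matches the eigenvalue product -72.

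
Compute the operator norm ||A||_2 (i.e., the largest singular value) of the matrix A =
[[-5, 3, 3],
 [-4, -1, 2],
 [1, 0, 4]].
||A||_2 ≈ 7.6837 (= sqrt(largest eigenvalue of A^T A))

||A||_2 = sigma_max(A) = sqrt(lambda_max(A^T A)). Form the symmetric matrix M = A^T A =
[[42, -11, -19],
 [-11, 10, 7],
 [-19, 7, 29]].
Its characteristic polynomial (trace, sum of principal 2x2 minors, determinant of M give the coefficients) is
  p(λ) = det(λ I - M) = λ^3 - 81λ^2 + 1397λ - 5929.
No integer candidate from the rational root theorem (±divisors of 5929) is a root, so the roots are irrational. The cubic discriminant is Δ = 422470048 > 0, so there are three distinct real roots. p(6) = -247 and p(7) = 224 have opposite signs, so a root lies in (6, 7); Newton's method refines it to λ ≈ 6.4918. p(15) = 176 and p(16) = -217 have opposite signs, so a root lies in (15, 16); Newton's method refines it to λ ≈ 15.4697. p(59) = -88 and p(60) = 2291 have opposite signs, so a root lies in (59, 60); Newton's method refines it to λ ≈ 59.0385. Check (Vieta): the three roots sum to 81, matching tr M = 81.
So the eigenvalues of A^T A are ≈ 6.4918, 15.4697, 59.0385 (all ≥ 0, as they must be for A^T A). The largest is λ_max ≈ 59.0385, hence ||A||_2 = sqrt(λ_max) ≈ 7.6837.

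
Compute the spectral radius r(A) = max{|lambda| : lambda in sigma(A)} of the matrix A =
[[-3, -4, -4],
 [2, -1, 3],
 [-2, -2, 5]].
r(A) ≈ 5.6324

The eigenvalues of A are the roots of its characteristic polynomial. With M = A (coefficients from the trace, the sum of principal 2x2 minors, and det A):
  p(λ) = det(λ I - M) = λ^3 - λ^2 - 11λ - 85.
No integer candidate from the rational root theorem (±divisors of 85) is a root, so the roots are irrational. The cubic discriminant is Δ = -206800 < 0, so there is one real root and a complex-conjugate pair. p(5) = -40 and p(6) = 29 have opposite signs, so a root lies in (5, 6); Newton's method refines it to λ ≈ 5.6324. Dividing out (λ - (5.6324)) leaves approximately λ^2 + 4.6324λ + 15.0913. For λ^2 + 4.6324λ + 15.0913 the discriminant is -38.9063. It is negative, so the remaining roots are the complex-conjugate pair λ ≈ -2.3162 ± 3.1187i. Their product equals the constant term, so |λ|^2 ≈ 15.0913 and |λ| ≈ 3.8848.
Thus the eigenvalues (to 4 decimals) are 5.6324 (modulus 5.6324); -2.3162 ± 3.1187i (modulus 3.8848). The spectral radius is the largest modulus: r(A) ≈ 5.6324. (Cross-check: r(A) ≤ ||A||_2 ≈ 7.2911; equality holds whenever A is normal, though it can also hold for some non-normal A.)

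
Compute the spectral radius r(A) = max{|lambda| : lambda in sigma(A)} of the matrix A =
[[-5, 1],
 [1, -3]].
r(A) = (8 + sqrt(8))/2 ≈ 5.4142

The eigenvalues of A are the roots of its characteristic polynomial. With M = A (coefficients from the trace and determinant):
  p(λ) = det(λ I - M) = λ^2 + 8λ + 14.
For λ^2 + 8λ + 14 the discriminant is 8. It is nonnegative but not a perfect square, so the roots are real and irrational: λ = (-8 ± sqrt(8))/2 ≈ -2.5858, -5.4142.
Thus the eigenvalues (to 4 decimals) are -2.5858 (modulus 2.5858); -5.4142 (modulus 5.4142). The spectral radius is the largest modulus: r(A) = (8 + sqrt(8))/2 ≈ 5.4142. (Cross-check: r(A) ≤ ||A||_2 ≈ 5.4142; equality holds whenever A is normal, though it can also hold for some non-normal A.)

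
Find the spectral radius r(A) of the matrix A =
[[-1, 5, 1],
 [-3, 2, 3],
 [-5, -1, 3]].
r(A) ≈ 5.3371

The eigenvalues of A are the roots of its characteristic polynomial. With M = A (coefficients from the trace, the sum of principal 2x2 minors, and det A):
  p(λ) = det(λ I - M) = λ^3 - 4λ^2 + 24λ + 26.
No integer candidate from the rational root theorem (±divisors of 26) is a root, so the roots are irrational. The cubic discriminant is Δ = -102604 < 0, so there is one real root and a complex-conjugate pair. p(-1) = -3 and p(0) = 26 have opposite signs, so a root lies in (-1, 0); Newton's method refines it to λ ≈ -0.9128. Dividing out (λ - (-0.9128)) leaves approximately λ^2 - 4.9128λ + 28.4843. For λ^2 - 4.9128λ + 28.4843 the discriminant is -89.8018. It is negative, so the remaining roots are the complex-conjugate pair λ ≈ 2.4564 ± 4.7382i. Their product equals the constant term, so |λ|^2 ≈ 28.4843 and |λ| ≈ 5.3371.
Thus the eigenvalues (to 4 decimals) are -0.9128 (modulus 0.9128); 2.4564 ± 4.7382i (modulus 5.3371). The spectral radius is the largest modulus: r(A) ≈ 5.3371. (Cross-check: r(A) ≤ ||A||_2 ≈ 7.5296; equality holds whenever A is normal, though it can also hold for some non-normal A.)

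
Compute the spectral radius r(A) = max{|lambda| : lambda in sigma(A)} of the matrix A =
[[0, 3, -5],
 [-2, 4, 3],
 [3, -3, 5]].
r(A) ≈ 5.7721

The eigenvalues of A are the roots of its characteristic polynomial. With M = A (coefficients from the trace, the sum of principal 2x2 minors, and det A):
  p(λ) = det(λ I - M) = λ^3 - 9λ^2 + 50λ - 87.
No integer candidate from the rational root theorem (±divisors of 87) is a root, so the roots are irrational. The cubic discriminant is Δ = -50855 < 0, so there is one real root and a complex-conjugate pair. p(2) = -15 and p(3) = 9 have opposite signs, so a root lies in (2, 3); Newton's method refines it to λ ≈ 2.6113. Dividing out (λ - (2.6113)) leaves approximately λ^2 - 6.3887λ + 33.3174. For λ^2 - 6.3887λ + 33.3174 the discriminant is -92.4534. It is negative, so the remaining roots are the complex-conjugate pair λ ≈ 3.1944 ± 4.8076i. Their product equals the constant term, so |λ|^2 ≈ 33.3174 and |λ| ≈ 5.7721.
Thus the eigenvalues (to 4 decimals) are 2.6113 (modulus 2.6113); 3.1944 ± 4.8076i (modulus 5.7721). The spectral radius is the largest modulus: r(A) ≈ 5.7721. (Cross-check: r(A) ≤ ||A||_2 ≈ 8.5322; equality holds whenever A is normal, though it can also hold for some non-normal A.)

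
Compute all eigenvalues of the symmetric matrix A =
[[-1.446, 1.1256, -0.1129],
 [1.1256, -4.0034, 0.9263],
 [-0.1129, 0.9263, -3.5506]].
sigma(A) ≈ {-5, -3, -1}

A is real symmetric, so its spectrum consists of real eigenvalues. Expanding the characteristic polynomial of the displayed matrix gives
  det(λ I - A) = p(λ) = λ^3 + (9)λ^2 + (23)λ + (15).
Solving p(λ) = 0 yields eigenvalues ≈ -5, -3, -1. (A is shown rounded to 4 decimals, so these recover the underlying integer eigenvalues to within that precision.)
Verification: the trace of A = -9 equals the sum of eigenvalues -9, and det(A) ≈ -14.9993 matches the eigenvalue product -15.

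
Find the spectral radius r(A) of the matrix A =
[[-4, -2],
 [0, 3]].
r(A) = 4

The eigenvalues of A are the roots of its characteristic polynomial. With M = A (coefficients from the trace and determinant):
  p(λ) = det(λ I - M) = λ^2 + λ - 12.
For λ^2 + λ - 12 the discriminant is 49. It is a perfect square (7^2), so the roots are rational: λ = (-1 ± 7)/2 = 3, -4.
Thus the eigenvalues (to 4 decimals) are 3 (modulus 3); -4 (modulus 4). The spectral radius is the largest modulus: r(A) = 4. (Cross-check: r(A) ≤ ||A||_2 ≈ 4.7581; equality holds whenever A is normal, though it can also hold for some non-normal A.)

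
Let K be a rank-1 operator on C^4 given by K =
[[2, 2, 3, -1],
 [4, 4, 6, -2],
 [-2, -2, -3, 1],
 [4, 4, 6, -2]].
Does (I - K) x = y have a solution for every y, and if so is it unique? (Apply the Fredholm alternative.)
(I - K) is singular (det(I - K) = 0, i.e. 1 ∈ sigma(K)). (I - K) x = y is solvable iff y ⊥ ker((I - K)^*) = span{(2, 2, 3, -1)}, i.e. iff 2y_1 + 2y_2 + 3y_3 - y_4 = 0. When solvable, the solutions are x = y + c·(1, 2, -1, 2), c arbitrary (ker(I - K) = span{(1, 2, -1, 2)}, dimension 1).

K has rank 1, so it is an outer product K = u v^T: every row of K is a multiple of one row vector. Reading off the entries, u = (1, 2, -1, 2) and v = (2, 2, 3, -1) (row i of K equals u_i·v^T). A rank-one matrix u v^T satisfies K u = u (v·u) and kills the (3)-dimensional subspace v^⊥, so its characteristic polynomial is lambda^3 (lambda - v·u) with v·u = tr K = 1. Hence the eigenvalues of I - K are 1 (multiplicity 3) and 1 - (1) = 0, so det(I - K) = 0. (Direct check: I - K =
[[-1, -2, -3, 1],
 [-4, -3, -6, 2],
 [2, 2, 4, -1],
 [-4, -4, -6, 3]]
has determinant 0.) So 1 is an eigenvalue of K and (I - K) is not invertible. The finite-dimensional Fredholm alternative says: either (I - K) is invertible, or ker(I - K) ≠ {0} and then range(I - K) = ker((I - K)^*)^⊥, with dim ker(I - K) = dim ker((I - K)^*). We are in the second case, so we need both kernels. Kernel of I - K: (I - K) u = u - u (v·u) = u - u = 0, so ker(I - K) = span{u} = span{(1, 2, -1, 2)} (it is exactly 1-dimensional because rank(I - K) = 3). Kernel of the adjoint: K is real, so (I - K)^* = I - K^T = I - v u^T, and (I - v u^T) v = v - v (u·v) = 0; hence ker((I - K)^*) = span{v} = span{(2, 2, 3, -1)}. Therefore (I - K) x = y is solvable iff <y, v> = 0, i.e. iff 2y_1 + 2y_2 + 3y_3 - y_4 = 0. When this holds, K y = u (v·y) = 0, so (I - K) y = y and x = y is a particular solution; the full solution set is the line x = y + c·u = y + c·(1, 2, -1, 2), c ∈ C.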